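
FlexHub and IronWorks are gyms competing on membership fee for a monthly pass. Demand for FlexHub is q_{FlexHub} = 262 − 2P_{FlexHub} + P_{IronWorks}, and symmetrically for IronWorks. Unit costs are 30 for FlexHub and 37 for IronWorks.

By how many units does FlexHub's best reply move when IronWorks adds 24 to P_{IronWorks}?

FlexHub's profit: π = (P_{FlexHub} − 30)(262 − 2P_{FlexHub} + P_{IronWorks}).
∂π/∂P_{FlexHub} = 322 − 4P_{FlexHub} + P_{IronWorks} = 0 ⇒ P_{FlexHub} = 80.5 + 0.25P_{IronWorks}.
The reaction-function slope is 0.25, so a 24-unit rise in P_{IronWorks} moves P_{FlexHub} by 0.25 × 24 = 6. FlexHub's best response rises — the actions are strategic complements.

6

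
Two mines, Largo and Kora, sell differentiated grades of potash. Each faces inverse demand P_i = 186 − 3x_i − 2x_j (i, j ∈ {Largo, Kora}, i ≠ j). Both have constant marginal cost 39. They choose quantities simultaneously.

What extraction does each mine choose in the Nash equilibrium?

18.375

Mine Largo's profit: π = x_{Largo}(186 − 3x_{Largo} − 2x_{Kora}) − 39x_{Largo}.
∂π/∂x_{Largo} = 147 − 6x_{Largo} − 2x_{Kora} = 0 ⇒ x_{Largo} = 24.5 − (1/3)x_{Kora}.
Setting x_{Largo} = x_{Kora} in the reaction function: x_{Largo} = 24.5 − (1/3)x_{Largo}, so x_{Largo} = 24.5 / (4/3) = 18.375.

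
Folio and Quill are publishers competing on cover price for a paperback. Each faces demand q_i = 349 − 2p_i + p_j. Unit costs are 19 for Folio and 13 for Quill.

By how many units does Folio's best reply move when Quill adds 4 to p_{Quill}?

Folio's profit: π = (p_{Folio} − 19)(349 − 2p_{Folio} + p_{Quill}).
∂π/∂p_{Folio} = 387 − 4p_{Folio} + p_{Quill} = 0 ⇒ p_{Folio} = 96.75 + 0.25p_{Quill}.
The reaction-function slope is 0.25, so a 4-unit rise in p_{Quill} moves p_{Folio} by 0.25 × 4 = 1. Folio's best response rises — the actions are strategic complements.

1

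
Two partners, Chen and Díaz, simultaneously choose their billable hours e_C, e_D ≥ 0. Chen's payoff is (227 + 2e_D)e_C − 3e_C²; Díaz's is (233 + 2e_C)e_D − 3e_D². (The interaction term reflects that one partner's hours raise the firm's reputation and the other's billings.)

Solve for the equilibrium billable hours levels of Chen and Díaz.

Expanding Chen's payoff: 227e_C + 2e_De_C − 3e_C².
∂π/∂e_C = 227 + 2e_D − 6e_C = 0, so e_C = 227/6 + (1/3)e_D.
Likewise for Díaz: e_D = 233/6 + (1/3)e_C.
Plugging e_D into Chen's best response: e_C = 227/6 + (1/3)(233/6 + (1/3)e_C) ⇒ (8/9)e_C = 457/9, so e_C = 57.125.
Then e_D = 233/6 + (1/3)·57.125 = 57.875.

57.125, 57.875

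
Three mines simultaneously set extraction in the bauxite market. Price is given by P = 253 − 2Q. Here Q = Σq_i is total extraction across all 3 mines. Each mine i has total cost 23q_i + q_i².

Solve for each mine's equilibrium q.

23

A representative mine's profit is π_i = q_i(253 − 2Q) − 23q_i − q_i², with Q = q_i + Σ_{j≠i} q_j.
First-order condition: 230 − 6q_i − 2Σ_{j≠i} q_j = 0.
With identical mines, set every q_j = q: then 230 − 6q − 4q = 0, i.e. q = 230/10 = 23.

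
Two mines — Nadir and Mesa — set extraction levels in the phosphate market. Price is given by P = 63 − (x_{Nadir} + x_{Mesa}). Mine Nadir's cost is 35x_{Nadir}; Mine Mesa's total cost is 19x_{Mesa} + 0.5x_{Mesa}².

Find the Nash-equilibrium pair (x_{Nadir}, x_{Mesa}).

8, 12

Mine Nadir's profit: π = x_{Nadir}(63 − (x_{Nadir} + x_{Mesa})) − 35x_{Nadir}.
∂π/∂x_{Nadir} = 28 − 2x_{Nadir} − x_{Mesa} = 0, so x_{Nadir} = 14 − 0.5x_{Mesa}.
For Mesa: ∂π/∂x_{Mesa} = 44 − 3x_{Mesa} − x_{Nadir} = 0 ⇒ x_{Mesa} = 44/3 − (1/3)x_{Nadir}.
Substituting the second reaction function into the first: x_{Nadir} = 14 − 0.5(44/3 − (1/3)x_{Nadir}), which gives (5/6)x_{Nadir} = 20/3 ⇒ x_{Nadir} = 8.
Then x_{Mesa} = 44/3 − (1/3)·8 = 12.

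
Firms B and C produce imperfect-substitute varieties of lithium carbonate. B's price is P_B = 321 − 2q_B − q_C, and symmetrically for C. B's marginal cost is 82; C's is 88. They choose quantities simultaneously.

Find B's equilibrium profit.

Firm B's profit: π = q_B(321 − 2q_B − q_C) − 82q_B.
∂π/∂q_B = 239 − 4q_B − q_C = 0 ⇒ q_B = 59.75 − 0.25q_C.
Similarly q_C = 58.25 − 0.25q_B.
Plugging q_C into B's best response: q_B = 59.75 − 0.25(58.25 − 0.25q_B) ⇒ 0.9375q_B = 45.1875, so q_B = 48.2.
Then q_C = 58.25 − 0.25·48.2 = 46.2.
P_B = 321 − 2·48.2 − 46.2 = 178.4.
Profit = (178.4 − 82)·48.2 = 4646.48.

4646.48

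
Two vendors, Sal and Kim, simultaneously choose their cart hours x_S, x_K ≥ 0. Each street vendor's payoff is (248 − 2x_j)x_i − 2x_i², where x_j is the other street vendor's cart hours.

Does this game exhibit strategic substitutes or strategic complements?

Sal's payoff is (248 − 2x_K)x_S − 2x_S².
∂π/∂x_S = 248 − 2x_K − 4x_S = 0, so x_S = 62 − 0.5x_K.
The best-response slope dx_S/dx_K = −0.5 < 0: the reaction function is downward-sloping, so the choices are strategic substitutes.

strategic substitutes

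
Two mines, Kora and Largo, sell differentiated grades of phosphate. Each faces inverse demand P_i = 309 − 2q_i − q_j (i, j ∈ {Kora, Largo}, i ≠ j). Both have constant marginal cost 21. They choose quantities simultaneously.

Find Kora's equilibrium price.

136.2

Mine Kora's profit: π = q_{Kora}(309 − 2q_{Kora} − q_{Largo}) − 21q_{Kora}.
∂π/∂q_{Kora} = 288 − 4q_{Kora} − q_{Largo} = 0 ⇒ q_{Kora} = 72 − 0.25q_{Largo}.
Setting q_{Kora} = q_{Largo} in the reaction function: q_{Kora} = 72 − 0.25q_{Kora}, so q_{Kora} = 72 / 1.25 = 57.6.
P_{Kora} = 309 − 2·57.6 − 57.6 = 136.2.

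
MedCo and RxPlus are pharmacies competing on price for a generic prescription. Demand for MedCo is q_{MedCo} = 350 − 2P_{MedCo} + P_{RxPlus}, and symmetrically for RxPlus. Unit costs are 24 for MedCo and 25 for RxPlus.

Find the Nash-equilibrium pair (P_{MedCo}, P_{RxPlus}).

MedCo's profit: π = (P_{MedCo} − 24)(350 − 2P_{MedCo} + P_{RxPlus}).
∂π/∂P_{MedCo} = 398 − 4P_{MedCo} + P_{RxPlus} = 0 ⇒ P_{MedCo} = 99.5 + 0.25P_{RxPlus}.
Similarly P_{RxPlus} = 100 + 0.25P_{MedCo}.
Substituting the second reaction function into the first: P_{MedCo} = 99.5 + 0.25(100 + 0.25P_{MedCo}), which gives 0.9375P_{MedCo} = 124.5 ⇒ P_{MedCo} = 132.8.
Then P_{RxPlus} = 100 + 0.25·132.8 = 133.2.

132.8, 133.2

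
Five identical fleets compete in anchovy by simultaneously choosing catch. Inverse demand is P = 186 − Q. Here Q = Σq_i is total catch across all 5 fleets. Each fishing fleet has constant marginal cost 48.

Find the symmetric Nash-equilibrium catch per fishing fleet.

A representative fishing fleet's profit is π_i = q_i(186 − Q) − 48q_i, with Q = q_i + Σ_{j≠i} q_j.
First-order condition: 138 − 2q_i − Σ_{j≠i} q_j = 0.
Imposing symmetry (q_j = q for all j) turns Σ_{j≠i} q_j into 4q, so 138 = 6q and q = 23.

23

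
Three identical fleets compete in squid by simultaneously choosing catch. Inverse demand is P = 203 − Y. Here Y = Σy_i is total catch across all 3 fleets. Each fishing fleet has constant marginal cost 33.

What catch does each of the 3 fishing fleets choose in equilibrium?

A representative fishing fleet's profit is π_i = y_i(203 − Y) − 33y_i, with Y = y_i + Σ_{j≠i} y_j.
First-order condition: 170 − 2y_i − Σ_{j≠i} y_j = 0.
Imposing symmetry (y_j = y for all j) turns Σ_{j≠i} y_j into 2y, so 170 = 4y and y = 42.5.

42.5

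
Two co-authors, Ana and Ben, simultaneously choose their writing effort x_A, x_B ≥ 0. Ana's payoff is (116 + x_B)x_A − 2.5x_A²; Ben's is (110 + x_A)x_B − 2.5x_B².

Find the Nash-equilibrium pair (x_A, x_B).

28.75, 27.75

Expanding Ana's payoff: 116x_A + x_Bx_A − 2.5x_A².
∂π/∂x_A = 116 + x_B − 5x_A = 0, so x_A = 23.2 + 0.2x_B.
Likewise for Ben: x_B = 22 + 0.2x_A.
Plugging x_B into Ana's best response: x_A = 23.2 + 0.2(22 + 0.2x_A) ⇒ 0.96x_A = 27.6, so x_A = 28.75.
Then x_B = 22 + 0.2·28.75 = 27.75.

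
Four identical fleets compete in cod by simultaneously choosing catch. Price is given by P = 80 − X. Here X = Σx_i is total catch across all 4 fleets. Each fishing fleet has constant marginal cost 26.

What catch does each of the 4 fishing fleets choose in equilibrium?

10.8

A representative fishing fleet's profit is π_i = x_i(80 − X) − 26x_i, with X = x_i + Σ_{j≠i} x_j.
First-order condition: 54 − 2x_i − Σ_{j≠i} x_j = 0.
With identical fishing fleets, set every x_j = x: then 54 − 2x − 3x = 0, i.e. x = 54/5 = 10.8.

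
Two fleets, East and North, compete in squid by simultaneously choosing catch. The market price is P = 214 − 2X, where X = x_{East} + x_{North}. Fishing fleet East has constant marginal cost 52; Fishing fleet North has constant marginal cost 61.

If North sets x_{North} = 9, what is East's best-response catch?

Fishing fleet East's profit: π = x_{East}(214 − 2(x_{East} + x_{North})) − 52x_{East}.
∂π/∂x_{East} = 162 − 4x_{East} − 2x_{North} = 0, so x_{East} = 40.5 − 0.5x_{North}.
At x_{North} = 9: x_{East} = 40.5 − 0.5·9 = 36.

36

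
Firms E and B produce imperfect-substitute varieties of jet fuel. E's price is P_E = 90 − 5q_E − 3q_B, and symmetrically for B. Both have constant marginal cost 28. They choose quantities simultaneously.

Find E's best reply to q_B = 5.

Firm E's profit: π = q_E(90 − 5q_E − 3q_B) − 28q_E.
∂π/∂q_E = 62 − 10q_E − 3q_B = 0 ⇒ q_E = 6.2 − 0.3q_B.
At q_B = 5: q_E = 6.2 − 0.3·5 = 4.7.

4.7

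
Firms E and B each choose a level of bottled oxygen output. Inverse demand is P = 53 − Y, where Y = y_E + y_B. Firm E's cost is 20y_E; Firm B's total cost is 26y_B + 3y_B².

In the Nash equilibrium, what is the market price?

35.8

Firm E's profit: π = y_E(53 − (y_E + y_B)) − 20y_E.
∂π/∂y_E = 33 − 2y_E − y_B = 0, so y_E = 16.5 − 0.5y_B.
For B: ∂π/∂y_B = 27 − 8y_B − y_E = 0 ⇒ y_B = 3.375 − 0.125y_E.
Plugging y_B into E's best response: y_E = 16.5 − 0.5(3.375 − 0.125y_E) ⇒ 0.9375y_E = 14.8125, so y_E = 15.8.
Then y_B = 3.375 − 0.125·15.8 = 1.4.
Equilibrium price: P = 53 − 17.2 = 35.8.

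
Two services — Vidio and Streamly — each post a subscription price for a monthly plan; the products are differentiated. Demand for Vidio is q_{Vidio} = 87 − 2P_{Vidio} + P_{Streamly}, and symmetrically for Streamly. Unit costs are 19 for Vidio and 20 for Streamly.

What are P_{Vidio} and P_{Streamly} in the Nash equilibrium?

41.8, 42.2

Vidio's profit: π = (P_{Vidio} − 19)(87 − 2P_{Vidio} + P_{Streamly}).
∂π/∂P_{Vidio} = 125 − 4P_{Vidio} + P_{Streamly} = 0 ⇒ P_{Vidio} = 31.25 + 0.25P_{Streamly}.
Similarly P_{Streamly} = 31.75 + 0.25P_{Vidio}.
Substituting the second reaction function into the first: P_{Vidio} = 31.25 + 0.25(31.75 + 0.25P_{Vidio}), which gives 0.9375P_{Vidio} = 39.1875 ⇒ P_{Vidio} = 41.8.
Then P_{Streamly} = 31.75 + 0.25·41.8 = 42.2.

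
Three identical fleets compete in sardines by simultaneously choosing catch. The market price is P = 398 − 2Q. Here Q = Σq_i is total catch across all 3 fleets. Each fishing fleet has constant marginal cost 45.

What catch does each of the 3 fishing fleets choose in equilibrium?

44.125

A representative fishing fleet's profit is π_i = q_i(398 − 2Q) − 45q_i, with Q = q_i + Σ_{j≠i} q_j.
First-order condition: 353 − 4q_i − 2Σ_{j≠i} q_j = 0.
With identical fishing fleets, set every q_j = q: then 353 − 4q − 4q = 0, i.e. q = 353/8 = 44.125.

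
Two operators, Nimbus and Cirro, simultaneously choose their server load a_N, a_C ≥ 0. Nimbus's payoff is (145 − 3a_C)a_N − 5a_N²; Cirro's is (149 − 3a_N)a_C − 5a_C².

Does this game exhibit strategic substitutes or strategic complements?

Expanding Nimbus's payoff: 145a_N − 3a_Ca_N − 5a_N².
∂π/∂a_N = 145 − 3a_C − 10a_N = 0, so a_N = 14.5 − 0.3a_C.
The best-response slope da_N/da_C = −0.3 < 0: the reaction function is downward-sloping, so the choices are strategic substitutes.

strategic substitutes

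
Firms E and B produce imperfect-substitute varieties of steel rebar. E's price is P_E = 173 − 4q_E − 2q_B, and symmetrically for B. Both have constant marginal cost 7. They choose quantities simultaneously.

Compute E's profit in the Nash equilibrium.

1102.24

Firm E's profit: π = q_E(173 − 4q_E − 2q_B) − 7q_E.
∂π/∂q_E = 166 − 8q_E − 2q_B = 0 ⇒ q_E = 20.75 − 0.25q_B.
Setting q_E = q_B in the reaction function: q_E = 20.75 − 0.25q_E, so q_E = 20.75 / 1.25 = 16.6.
P_E = 173 − 4·16.6 − 2·16.6 = 73.4.
Profit = (73.4 − 7)·16.6 = 1102.24.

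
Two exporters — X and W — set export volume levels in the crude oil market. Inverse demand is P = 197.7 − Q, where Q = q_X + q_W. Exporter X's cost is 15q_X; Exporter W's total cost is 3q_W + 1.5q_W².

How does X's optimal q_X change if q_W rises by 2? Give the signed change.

Exporter X's profit: π = q_X(197.7 − (q_X + q_W)) − 15q_X.
∂π/∂q_X = 182.7 − 2q_X − q_W = 0, so q_X = 91.35 − 0.5q_W.
The reaction-function slope is −0.5, so a 2-unit rise in q_W moves q_X by −0.5 × 2 = −1. X's best response falls — the actions are strategic substitutes.

-1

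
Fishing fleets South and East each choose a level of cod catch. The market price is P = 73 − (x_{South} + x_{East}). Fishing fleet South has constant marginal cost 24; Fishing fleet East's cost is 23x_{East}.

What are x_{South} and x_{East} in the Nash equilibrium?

16, 17

Fishing fleet South's profit: π = x_{South}(73 − (x_{South} + x_{East})) − 24x_{South}.
∂π/∂x_{South} = 49 − 2x_{South} − x_{East} = 0, so x_{South} = 24.5 − 0.5x_{East}.
By the same steps for East: x_{East} = 25 − 0.5x_{South}.
Substituting the second reaction function into the first: x_{South} = 24.5 − 0.5(25 − 0.5x_{South}), which gives 0.75x_{South} = 12 ⇒ x_{South} = 16.
Then x_{East} = 25 − 0.5·16 = 17.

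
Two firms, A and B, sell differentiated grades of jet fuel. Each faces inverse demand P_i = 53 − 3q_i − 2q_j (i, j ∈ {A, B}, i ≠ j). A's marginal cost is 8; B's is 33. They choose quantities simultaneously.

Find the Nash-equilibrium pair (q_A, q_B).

Firm A's profit: π = q_A(53 − 3q_A − 2q_B) − 8q_A.
∂π/∂q_A = 45 − 6q_A − 2q_B = 0 ⇒ q_A = 7.5 − (1/3)q_B.
Similarly q_B = 10/3 − (1/3)q_A.
Substituting the second reaction function into the first: q_A = 7.5 − (1/3)(10/3 − (1/3)q_A), which gives (8/9)q_A = 115/18 ⇒ q_A = 7.1875.
Then q_B = 10/3 − (1/3)·7.1875 = 0.9375.

7.1875, 0.9375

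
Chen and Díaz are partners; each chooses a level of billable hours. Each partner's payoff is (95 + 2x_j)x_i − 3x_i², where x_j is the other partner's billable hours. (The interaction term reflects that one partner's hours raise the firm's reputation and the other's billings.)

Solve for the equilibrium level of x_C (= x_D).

23.75

Chen's payoff is (95 + 2x_D)x_C − 3x_C².
∂π/∂x_C = 95 + 2x_D − 6x_C = 0, so x_C = 95/6 + (1/3)x_D.
Setting x_C = x_D in the reaction function: x_C = 95/6 + (1/3)x_C, so x_C = (95/6) / (2/3) = 23.75.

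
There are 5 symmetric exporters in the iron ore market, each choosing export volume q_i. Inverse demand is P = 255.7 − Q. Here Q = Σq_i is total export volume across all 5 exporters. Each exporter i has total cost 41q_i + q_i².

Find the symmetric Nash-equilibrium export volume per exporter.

A representative exporter's profit is π_i = q_i(255.7 − Q) − 41q_i − q_i², with Q = q_i + Σ_{j≠i} q_j.
First-order condition: 214.7 − 4q_i − Σ_{j≠i} q_j = 0.
With identical exporters, set every q_j = q: then 214.7 − 4q − 4q = 0, i.e. q = 214.7/8 = 26.8375.

26.8375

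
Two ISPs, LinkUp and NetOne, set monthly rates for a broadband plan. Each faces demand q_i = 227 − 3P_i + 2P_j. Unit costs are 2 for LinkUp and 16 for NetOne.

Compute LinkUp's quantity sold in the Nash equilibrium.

176.625

LinkUp's profit: π = (P_{LinkUp} − 2)(227 − 3P_{LinkUp} + 2P_{NetOne}).
∂π/∂P_{LinkUp} = 233 − 6P_{LinkUp} + 2P_{NetOne} = 0 ⇒ P_{LinkUp} = 233/6 + (1/3)P_{NetOne}.
Similarly P_{NetOne} = 275/6 + (1/3)P_{LinkUp}.
Solving the two reaction functions simultaneously: (1 − (1/3)(1/3))P_{LinkUp} = 233/6 + (1/3)·(275/6), so (8/9)P_{LinkUp} = 487/9 and P_{LinkUp} = 60.875.
Then P_{NetOne} = 275/6 + (1/3)·60.875 = 66.125.
q_{LinkUp} = 227 − 3·60.875 + 2·66.125 = 176.625.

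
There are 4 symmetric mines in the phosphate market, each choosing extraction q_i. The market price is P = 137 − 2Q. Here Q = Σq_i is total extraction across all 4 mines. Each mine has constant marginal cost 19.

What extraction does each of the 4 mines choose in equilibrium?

11.8

A representative mine's profit is π_i = q_i(137 − 2Q) − 19q_i, with Q = q_i + Σ_{j≠i} q_j.
First-order condition: 118 − 4q_i − 2Σ_{j≠i} q_j = 0.
In a symmetric equilibrium every mine chooses the same q, so Σ_{j≠i} q_j = 3q. The condition becomes 118 − 10q = 0, giving q = 118/10 = 11.8.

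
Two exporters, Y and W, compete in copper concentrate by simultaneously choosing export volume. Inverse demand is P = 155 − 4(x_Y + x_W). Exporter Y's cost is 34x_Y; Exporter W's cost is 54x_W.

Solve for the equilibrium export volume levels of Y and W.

11.75, 6.75

Exporter Y's profit: π = x_Y(155 − 4(x_Y + x_W)) − 34x_Y.
∂π/∂x_Y = 121 − 8x_Y − 4x_W = 0, so x_Y = 15.125 − 0.5x_W.
By the same steps for W: x_W = 12.625 − 0.5x_Y.
Substituting the second reaction function into the first: x_Y = 15.125 − 0.5(12.625 − 0.5x_Y), which gives 0.75x_Y = 8.8125 ⇒ x_Y = 11.75.
Then x_W = 12.625 − 0.5·11.75 = 6.75.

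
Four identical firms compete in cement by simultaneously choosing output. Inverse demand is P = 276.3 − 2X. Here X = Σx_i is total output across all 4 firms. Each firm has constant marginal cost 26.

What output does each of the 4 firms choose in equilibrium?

25.03

A representative firm's profit is π_i = x_i(276.3 − 2X) − 26x_i, with X = x_i + Σ_{j≠i} x_j.
First-order condition: 250.3 − 4x_i − 2Σ_{j≠i} x_j = 0.
In a symmetric equilibrium every firm chooses the same x, so Σ_{j≠i} x_j = 3x. The condition becomes 250.3 − 10x = 0, giving x = 250.3/10 = 25.03.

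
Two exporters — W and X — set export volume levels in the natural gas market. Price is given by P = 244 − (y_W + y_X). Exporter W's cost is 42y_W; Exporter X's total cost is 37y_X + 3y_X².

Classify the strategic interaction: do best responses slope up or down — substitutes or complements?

Exporter W's profit: π = y_W(244 − (y_W + y_X)) − 42y_W.
∂π/∂y_W = 202 − 2y_W − y_X = 0, so y_W = 101 − 0.5y_X.
The best-response slope dy_W/dy_X = −0.5 < 0: the reaction function is downward-sloping, so the choices are strategic substitutes.

strategic substitutes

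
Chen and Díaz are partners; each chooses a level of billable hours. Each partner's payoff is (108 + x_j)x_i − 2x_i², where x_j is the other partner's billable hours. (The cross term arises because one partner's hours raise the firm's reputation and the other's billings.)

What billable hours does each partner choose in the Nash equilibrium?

Chen's payoff is (108 + x_D)x_C − 2x_C².
∂π/∂x_C = 108 + x_D − 4x_C = 0, so x_C = 27 + 0.25x_D.
By symmetry x_D = x_C; substituting into the reaction function, 0.75x_C = 27 and x_C = 36.

36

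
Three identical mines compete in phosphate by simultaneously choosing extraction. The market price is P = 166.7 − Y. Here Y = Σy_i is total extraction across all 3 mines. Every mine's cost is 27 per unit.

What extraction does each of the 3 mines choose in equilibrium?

A representative mine's profit is π_i = y_i(166.7 − Y) − 27y_i, with Y = y_i + Σ_{j≠i} y_j.
First-order condition: 139.7 − 2y_i − Σ_{j≠i} y_j = 0.
Imposing symmetry (y_j = y for all j) turns Σ_{j≠i} y_j into 2y, so 139.7 = 4y and y = 34.925.

34.925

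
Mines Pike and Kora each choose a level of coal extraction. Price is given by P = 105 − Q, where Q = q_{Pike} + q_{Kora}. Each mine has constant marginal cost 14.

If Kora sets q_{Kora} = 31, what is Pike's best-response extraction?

30

Mine Pike's profit: π = q_{Pike}(105 − (q_{Pike} + q_{Kora})) − 14q_{Pike}.
∂π/∂q_{Pike} = 91 − 2q_{Pike} − q_{Kora} = 0, so q_{Pike} = 45.5 − 0.5q_{Kora}.
At q_{Kora} = 31: q_{Pike} = 45.5 − 0.5·31 = 30.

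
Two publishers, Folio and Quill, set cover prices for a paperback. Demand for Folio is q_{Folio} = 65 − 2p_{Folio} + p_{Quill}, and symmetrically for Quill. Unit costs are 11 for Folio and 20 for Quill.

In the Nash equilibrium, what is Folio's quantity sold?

Folio's profit: π = (p_{Folio} − 11)(65 − 2p_{Folio} + p_{Quill}).
∂π/∂p_{Folio} = 87 − 4p_{Folio} + p_{Quill} = 0 ⇒ p_{Folio} = 21.75 + 0.25p_{Quill}.
Similarly p_{Quill} = 26.25 + 0.25p_{Folio}.
Solving the two reaction functions simultaneously: (1 − (0.25)(0.25))p_{Folio} = 21.75 + 0.25·26.25, so 0.9375p_{Folio} = 28.3125 and p_{Folio} = 30.2.
Then p_{Quill} = 26.25 + 0.25·30.2 = 33.8.
q_{Folio} = 65 − 2·30.2 + 33.8 = 38.4.

38.4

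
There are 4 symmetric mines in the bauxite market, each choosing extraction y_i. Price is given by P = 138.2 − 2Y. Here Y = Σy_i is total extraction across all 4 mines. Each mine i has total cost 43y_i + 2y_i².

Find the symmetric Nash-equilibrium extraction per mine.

6.8

A representative mine's profit is π_i = y_i(138.2 − 2Y) − 43y_i − 2y_i², with Y = y_i + Σ_{j≠i} y_j.
First-order condition: 95.2 − 8y_i − 2Σ_{j≠i} y_j = 0.
In a symmetric equilibrium every mine chooses the same y, so Σ_{j≠i} y_j = 3y. The condition becomes 95.2 − 14y = 0, giving y = 95.2/14 = 6.8.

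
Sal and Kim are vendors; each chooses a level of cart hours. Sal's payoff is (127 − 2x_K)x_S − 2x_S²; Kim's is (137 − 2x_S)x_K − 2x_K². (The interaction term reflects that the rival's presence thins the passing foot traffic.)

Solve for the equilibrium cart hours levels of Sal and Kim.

Expanding Sal's payoff: 127x_S − 2x_Kx_S − 2x_S².
∂π/∂x_S = 127 − 2x_K − 4x_S = 0, so x_S = 31.75 − 0.5x_K.
Likewise for Kim: x_K = 34.25 − 0.5x_S.
Solving the two reaction functions simultaneously: (1 − (−0.5)(−0.5))x_S = 31.75 − 0.5·34.25, so 0.75x_S = 14.625 and x_S = 19.5.
Then x_K = 34.25 − 0.5·19.5 = 24.5.

19.5, 24.5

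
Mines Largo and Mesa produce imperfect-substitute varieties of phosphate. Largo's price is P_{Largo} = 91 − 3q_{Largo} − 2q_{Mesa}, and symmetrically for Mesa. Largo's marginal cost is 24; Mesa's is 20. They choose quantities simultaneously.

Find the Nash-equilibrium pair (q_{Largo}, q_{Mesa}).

8.125, 9.125

Mine Largo's profit: π = q_{Largo}(91 − 3q_{Largo} − 2q_{Mesa}) − 24q_{Largo}.
∂π/∂q_{Largo} = 67 − 6q_{Largo} − 2q_{Mesa} = 0 ⇒ q_{Largo} = 67/6 − (1/3)q_{Mesa}.
Similarly q_{Mesa} = 71/6 − (1/3)q_{Largo}.
Plugging q_{Mesa} into Largo's best response: q_{Largo} = 67/6 − (1/3)(71/6 − (1/3)q_{Largo}) ⇒ (8/9)q_{Largo} = 65/9, so q_{Largo} = 8.125.
Then q_{Mesa} = 71/6 − (1/3)·8.125 = 9.125.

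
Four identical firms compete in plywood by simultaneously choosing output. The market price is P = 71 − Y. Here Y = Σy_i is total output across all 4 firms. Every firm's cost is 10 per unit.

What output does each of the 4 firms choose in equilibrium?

A representative firm's profit is π_i = y_i(71 − Y) − 10y_i, with Y = y_i + Σ_{j≠i} y_j.
First-order condition: 61 − 2y_i − Σ_{j≠i} y_j = 0.
With identical firms, set every y_j = y: then 61 − 2y − 3y = 0, i.e. y = 61/5 = 12.2.

12.2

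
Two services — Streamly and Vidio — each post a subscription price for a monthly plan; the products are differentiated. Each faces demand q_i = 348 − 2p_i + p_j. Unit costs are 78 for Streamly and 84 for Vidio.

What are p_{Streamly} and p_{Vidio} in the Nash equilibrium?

Streamly's profit: π = (p_{Streamly} − 78)(348 − 2p_{Streamly} + p_{Vidio}).
∂π/∂p_{Streamly} = 504 − 4p_{Streamly} + p_{Vidio} = 0 ⇒ p_{Streamly} = 126 + 0.25p_{Vidio}.
Similarly p_{Vidio} = 129 + 0.25p_{Streamly}.
Plugging p_{Vidio} into Streamly's best response: p_{Streamly} = 126 + 0.25(129 + 0.25p_{Streamly}) ⇒ 0.9375p_{Streamly} = 158.25, so p_{Streamly} = 168.8.
Then p_{Vidio} = 129 + 0.25·168.8 = 171.2.

168.8, 171.2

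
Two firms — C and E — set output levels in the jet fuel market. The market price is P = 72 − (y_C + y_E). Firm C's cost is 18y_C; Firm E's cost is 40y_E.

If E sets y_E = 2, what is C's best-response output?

Firm C's profit: π = y_C(72 − (y_C + y_E)) − 18y_C.
∂π/∂y_C = 54 − 2y_C − y_E = 0, so y_C = 27 − 0.5y_E.
At y_E = 2: y_C = 27 − 0.5·2 = 26.

26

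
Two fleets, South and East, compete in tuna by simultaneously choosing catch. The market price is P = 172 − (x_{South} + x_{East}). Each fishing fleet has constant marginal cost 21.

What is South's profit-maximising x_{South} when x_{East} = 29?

61

Fishing fleet South's profit: π = x_{South}(172 − (x_{South} + x_{East})) − 21x_{South}.
∂π/∂x_{South} = 151 − 2x_{South} − x_{East} = 0, so x_{South} = 75.5 − 0.5x_{East}.
At x_{East} = 29: x_{South} = 75.5 − 0.5·29 = 61.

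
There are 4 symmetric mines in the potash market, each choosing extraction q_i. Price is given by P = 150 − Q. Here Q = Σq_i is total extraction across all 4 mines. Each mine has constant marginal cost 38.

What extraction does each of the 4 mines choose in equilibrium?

22.4

A representative mine's profit is π_i = q_i(150 − Q) − 38q_i, with Q = q_i + Σ_{j≠i} q_j.
First-order condition: 112 − 2q_i − Σ_{j≠i} q_j = 0.
With identical mines, set every q_j = q: then 112 − 2q − 3q = 0, i.e. q = 112/5 = 22.4.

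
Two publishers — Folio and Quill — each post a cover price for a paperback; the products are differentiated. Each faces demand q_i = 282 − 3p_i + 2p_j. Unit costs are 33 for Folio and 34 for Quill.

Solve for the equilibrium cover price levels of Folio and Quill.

95.4375, 95.8125

Folio's profit: π = (p_{Folio} − 33)(282 − 3p_{Folio} + 2p_{Quill}).
∂π/∂p_{Folio} = 381 − 6p_{Folio} + 2p_{Quill} = 0 ⇒ p_{Folio} = 63.5 + (1/3)p_{Quill}.
Similarly p_{Quill} = 64 + (1/3)p_{Folio}.
Plugging p_{Quill} into Folio's best response: p_{Folio} = 63.5 + (1/3)(64 + (1/3)p_{Folio}) ⇒ (8/9)p_{Folio} = 509/6, so p_{Folio} = 95.4375.
Then p_{Quill} = 64 + (1/3)·95.4375 = 95.8125.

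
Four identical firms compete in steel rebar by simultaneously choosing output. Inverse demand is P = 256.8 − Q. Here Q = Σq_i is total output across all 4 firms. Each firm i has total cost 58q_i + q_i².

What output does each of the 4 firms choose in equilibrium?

28.4

A representative firm's profit is π_i = q_i(256.8 − Q) − 58q_i − q_i², with Q = q_i + Σ_{j≠i} q_j.
First-order condition: 198.8 − 4q_i − Σ_{j≠i} q_j = 0.
With identical firms, set every q_j = q: then 198.8 − 4q − 3q = 0, i.e. q = 198.8/7 = 28.4.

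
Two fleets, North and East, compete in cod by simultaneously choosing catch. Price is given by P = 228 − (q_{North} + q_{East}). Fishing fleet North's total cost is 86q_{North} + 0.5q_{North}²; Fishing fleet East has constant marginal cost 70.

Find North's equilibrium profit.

Fishing fleet North's profit: π = q_{North}(228 − (q_{North} + q_{East})) − 86q_{North} − 0.5q_{North}².
∂π/∂q_{North} = 142 − 3q_{North} − q_{East} = 0, so q_{North} = 142/3 − (1/3)q_{East}.
For East: ∂π/∂q_{East} = 158 − 2q_{East} − q_{North} = 0 ⇒ q_{East} = 79 − 0.5q_{North}.
Solving the two reaction functions simultaneously: (1 − (−1/3)(−0.5))q_{North} = 142/3 − (1/3)·79, so (5/6)q_{North} = 21 and q_{North} = 25.2.
Then q_{East} = 79 − 0.5·25.2 = 66.4.
Price P = 228 − 91.6 = 136.4.
North's profit: (136.4 − 86)·25.2 − 0.5(25.2)² = 952.56.

952.56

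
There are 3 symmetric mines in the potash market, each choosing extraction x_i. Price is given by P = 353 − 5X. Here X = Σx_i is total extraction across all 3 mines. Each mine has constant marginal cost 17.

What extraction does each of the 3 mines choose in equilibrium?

16.8

A representative mine's profit is π_i = x_i(353 − 5X) − 17x_i, with X = x_i + Σ_{j≠i} x_j.
First-order condition: 336 − 10x_i − 5Σ_{j≠i} x_j = 0.
In a symmetric equilibrium every mine chooses the same x, so Σ_{j≠i} x_j = 2x. The condition becomes 336 − 20x = 0, giving x = 336/20 = 16.8.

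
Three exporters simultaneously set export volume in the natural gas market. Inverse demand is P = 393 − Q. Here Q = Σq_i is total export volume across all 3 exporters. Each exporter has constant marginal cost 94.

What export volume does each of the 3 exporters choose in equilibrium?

A representative exporter's profit is π_i = q_i(393 − Q) − 94q_i, with Q = q_i + Σ_{j≠i} q_j.
First-order condition: 299 − 2q_i − Σ_{j≠i} q_j = 0.
With identical exporters, set every q_j = q: then 299 − 2q − 2q = 0, i.e. q = 299/4 = 74.75.

74.75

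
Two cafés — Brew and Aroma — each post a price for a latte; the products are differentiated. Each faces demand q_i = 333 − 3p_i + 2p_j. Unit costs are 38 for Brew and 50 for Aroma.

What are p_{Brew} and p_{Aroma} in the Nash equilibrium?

Brew's profit: π = (p_{Brew} − 38)(333 − 3p_{Brew} + 2p_{Aroma}).
∂π/∂p_{Brew} = 447 − 6p_{Brew} + 2p_{Aroma} = 0 ⇒ p_{Brew} = 74.5 + (1/3)p_{Aroma}.
Similarly p_{Aroma} = 80.5 + (1/3)p_{Brew}.
Plugging p_{Aroma} into Brew's best response: p_{Brew} = 74.5 + (1/3)(80.5 + (1/3)p_{Brew}) ⇒ (8/9)p_{Brew} = 304/3, so p_{Brew} = 114.
Then p_{Aroma} = 80.5 + (1/3)·114 = 118.5.

114, 118.5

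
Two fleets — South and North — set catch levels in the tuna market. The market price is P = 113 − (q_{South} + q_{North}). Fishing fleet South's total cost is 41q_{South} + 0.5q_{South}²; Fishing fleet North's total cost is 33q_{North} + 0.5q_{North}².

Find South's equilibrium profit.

Fishing fleet South's profit: π = q_{South}(113 − (q_{South} + q_{North})) − 41q_{South} − 0.5q_{South}².
∂π/∂q_{South} = 72 − 3q_{South} − q_{North} = 0, so q_{South} = 24 − (1/3)q_{North}.
By the same steps for North: q_{North} = 80/3 − (1/3)q_{South}.
Substituting the second reaction function into the first: q_{South} = 24 − (1/3)(80/3 − (1/3)q_{South}), which gives (8/9)q_{South} = 136/9 ⇒ q_{South} = 17.
Then q_{North} = 80/3 − (1/3)·17 = 21.
Price P = 113 − 38 = 75.
South's profit: (75 − 41)·17 − 0.5(17)² = 433.5.

433.5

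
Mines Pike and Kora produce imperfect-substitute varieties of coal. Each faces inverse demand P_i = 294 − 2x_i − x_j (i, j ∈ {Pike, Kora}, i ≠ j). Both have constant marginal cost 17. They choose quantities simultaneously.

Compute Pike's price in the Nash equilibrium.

127.8

Mine Pike's profit: π = x_{Pike}(294 − 2x_{Pike} − x_{Kora}) − 17x_{Pike}.
∂π/∂x_{Pike} = 277 − 4x_{Pike} − x_{Kora} = 0 ⇒ x_{Pike} = 69.25 − 0.25x_{Kora}.
The game is symmetric, so in equilibrium x_{Kora} = x_{Pike}: the reaction function gives 1.25x_{Pike} = 69.25, hence x_{Pike} = 55.4.
P_{Pike} = 294 − 2·55.4 − 55.4 = 127.8.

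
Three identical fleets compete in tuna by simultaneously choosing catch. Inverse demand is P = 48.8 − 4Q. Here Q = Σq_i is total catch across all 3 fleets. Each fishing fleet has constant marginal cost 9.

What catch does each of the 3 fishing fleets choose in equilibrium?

2.4875

A representative fishing fleet's profit is π_i = q_i(48.8 − 4Q) − 9q_i, with Q = q_i + Σ_{j≠i} q_j.
First-order condition: 39.8 − 8q_i − 4Σ_{j≠i} q_j = 0.
With identical fishing fleets, set every q_j = q: then 39.8 − 8q − 8q = 0, i.e. q = 39.8/16 = 2.4875.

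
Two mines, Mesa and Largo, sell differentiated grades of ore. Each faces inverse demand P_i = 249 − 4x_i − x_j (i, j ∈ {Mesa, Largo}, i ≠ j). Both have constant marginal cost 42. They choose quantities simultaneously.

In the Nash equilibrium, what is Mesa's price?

Mine Mesa's profit: π = x_{Mesa}(249 − 4x_{Mesa} − x_{Largo}) − 42x_{Mesa}.
∂π/∂x_{Mesa} = 207 − 8x_{Mesa} − x_{Largo} = 0 ⇒ x_{Mesa} = 25.875 − 0.125x_{Largo}.
Setting x_{Mesa} = x_{Largo} in the reaction function: x_{Mesa} = 25.875 − 0.125x_{Mesa}, so x_{Mesa} = 25.875 / 1.125 = 23.
P_{Mesa} = 249 − 4·23 − 23 = 134.

134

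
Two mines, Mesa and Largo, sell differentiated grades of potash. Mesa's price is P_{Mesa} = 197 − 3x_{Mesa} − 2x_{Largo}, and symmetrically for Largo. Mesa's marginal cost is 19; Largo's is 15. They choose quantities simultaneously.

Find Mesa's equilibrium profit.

1452

Mine Mesa's profit: π = x_{Mesa}(197 − 3x_{Mesa} − 2x_{Largo}) − 19x_{Mesa}.
∂π/∂x_{Mesa} = 178 − 6x_{Mesa} − 2x_{Largo} = 0 ⇒ x_{Mesa} = 89/3 − (1/3)x_{Largo}.
Similarly x_{Largo} = 91/3 − (1/3)x_{Mesa}.
Plugging x_{Largo} into Mesa's best response: x_{Mesa} = 89/3 − (1/3)(91/3 − (1/3)x_{Mesa}) ⇒ (8/9)x_{Mesa} = 176/9, so x_{Mesa} = 22.
Then x_{Largo} = 91/3 − (1/3)·22 = 23.
P_{Mesa} = 197 − 3·22 − 2·23 = 85.
Profit = (85 − 19)·22 = 1452.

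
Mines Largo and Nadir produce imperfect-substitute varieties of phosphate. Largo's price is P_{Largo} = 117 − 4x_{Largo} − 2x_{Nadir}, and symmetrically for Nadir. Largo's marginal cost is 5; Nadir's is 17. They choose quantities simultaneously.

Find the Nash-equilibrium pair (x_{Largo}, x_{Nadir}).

11.6, 9.6

Mine Largo's profit: π = x_{Largo}(117 − 4x_{Largo} − 2x_{Nadir}) − 5x_{Largo}.
∂π/∂x_{Largo} = 112 − 8x_{Largo} − 2x_{Nadir} = 0 ⇒ x_{Largo} = 14 − 0.25x_{Nadir}.
Similarly x_{Nadir} = 12.5 − 0.25x_{Largo}.
Plugging x_{Nadir} into Largo's best response: x_{Largo} = 14 − 0.25(12.5 − 0.25x_{Largo}) ⇒ 0.9375x_{Largo} = 10.875, so x_{Largo} = 11.6.
Then x_{Nadir} = 12.5 − 0.25·11.6 = 9.6.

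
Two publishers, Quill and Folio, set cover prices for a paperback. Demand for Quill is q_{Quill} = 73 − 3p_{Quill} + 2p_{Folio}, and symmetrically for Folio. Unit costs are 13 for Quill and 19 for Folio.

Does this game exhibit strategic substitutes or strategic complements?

Quill's profit: π = (p_{Quill} − 13)(73 − 3p_{Quill} + 2p_{Folio}).
∂π/∂p_{Quill} = 112 − 6p_{Quill} + 2p_{Folio} = 0 ⇒ p_{Quill} = 56/3 + (1/3)p_{Folio}.
The best-response slope dp_{Quill}/dp_{Folio} = 1/3 > 0: the reaction function is upward-sloping, so the choices are strategic complements.

strategic complements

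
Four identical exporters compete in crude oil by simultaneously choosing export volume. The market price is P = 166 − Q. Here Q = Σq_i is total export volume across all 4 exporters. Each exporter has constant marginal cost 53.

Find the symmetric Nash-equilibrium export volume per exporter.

A representative exporter's profit is π_i = q_i(166 − Q) − 53q_i, with Q = q_i + Σ_{j≠i} q_j.
First-order condition: 113 − 2q_i − Σ_{j≠i} q_j = 0.
Imposing symmetry (q_j = q for all j) turns Σ_{j≠i} q_j into 3q, so 113 = 5q and q = 22.6.

22.6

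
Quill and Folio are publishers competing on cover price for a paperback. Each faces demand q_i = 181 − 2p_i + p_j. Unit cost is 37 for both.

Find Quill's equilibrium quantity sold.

Quill's profit: π = (p_{Quill} − 37)(181 − 2p_{Quill} + p_{Folio}).
∂π/∂p_{Quill} = 255 − 4p_{Quill} + p_{Folio} = 0 ⇒ p_{Quill} = 63.75 + 0.25p_{Folio}.
The game is symmetric, so in equilibrium p_{Folio} = p_{Quill}: the reaction function gives 0.75p_{Quill} = 63.75, hence p_{Quill} = 85.
q_{Quill} = 181 − 2·85 + 85 = 96.

96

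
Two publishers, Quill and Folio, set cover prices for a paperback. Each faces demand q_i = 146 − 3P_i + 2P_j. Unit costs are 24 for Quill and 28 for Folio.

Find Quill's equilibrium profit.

Quill's profit: π = (P_{Quill} − 24)(146 − 3P_{Quill} + 2P_{Folio}).
∂π/∂P_{Quill} = 218 − 6P_{Quill} + 2P_{Folio} = 0 ⇒ P_{Quill} = 109/3 + (1/3)P_{Folio}.
Similarly P_{Folio} = 115/3 + (1/3)P_{Quill}.
Solving the two reaction functions simultaneously: (1 − (1/3)(1/3))P_{Quill} = 109/3 + (1/3)·(115/3), so (8/9)P_{Quill} = 442/9 and P_{Quill} = 55.25.
Then P_{Folio} = 115/3 + (1/3)·55.25 = 56.75.
q_{Quill} = 146 − 3·55.25 + 2·56.75 = 93.75.
Profit = (55.25 − 24)·93.75 = 2929.6875.

2929.6875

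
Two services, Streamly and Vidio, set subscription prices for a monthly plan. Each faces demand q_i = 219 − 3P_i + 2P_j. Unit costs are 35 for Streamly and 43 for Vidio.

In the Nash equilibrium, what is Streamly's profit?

6768.75

Streamly's profit: π = (P_{Streamly} − 35)(219 − 3P_{Streamly} + 2P_{Vidio}).
∂π/∂P_{Streamly} = 324 − 6P_{Streamly} + 2P_{Vidio} = 0 ⇒ P_{Streamly} = 54 + (1/3)P_{Vidio}.
Similarly P_{Vidio} = 58 + (1/3)P_{Streamly}.
Substituting the second reaction function into the first: P_{Streamly} = 54 + (1/3)(58 + (1/3)P_{Streamly}), which gives (8/9)P_{Streamly} = 220/3 ⇒ P_{Streamly} = 82.5.
Then P_{Vidio} = 58 + (1/3)·82.5 = 85.5.
q_{Streamly} = 219 − 3·82.5 + 2·85.5 = 142.5.
Profit = (82.5 − 35)·142.5 = 6768.75.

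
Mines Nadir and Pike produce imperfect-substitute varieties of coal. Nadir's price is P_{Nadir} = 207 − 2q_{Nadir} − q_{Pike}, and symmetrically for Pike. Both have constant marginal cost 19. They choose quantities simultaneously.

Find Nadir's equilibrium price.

94.2

Mine Nadir's profit: π = q_{Nadir}(207 − 2q_{Nadir} − q_{Pike}) − 19q_{Nadir}.
∂π/∂q_{Nadir} = 188 − 4q_{Nadir} − q_{Pike} = 0 ⇒ q_{Nadir} = 47 − 0.25q_{Pike}.
Setting q_{Nadir} = q_{Pike} in the reaction function: q_{Nadir} = 47 − 0.25q_{Nadir}, so q_{Nadir} = 47 / 1.25 = 37.6.
P_{Nadir} = 207 − 2·37.6 − 37.6 = 94.2.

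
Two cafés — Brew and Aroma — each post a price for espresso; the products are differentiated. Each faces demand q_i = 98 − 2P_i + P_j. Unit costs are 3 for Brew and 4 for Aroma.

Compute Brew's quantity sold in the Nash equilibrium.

Brew's profit: π = (P_{Brew} − 3)(98 − 2P_{Brew} + P_{Aroma}).
∂π/∂P_{Brew} = 104 − 4P_{Brew} + P_{Aroma} = 0 ⇒ P_{Brew} = 26 + 0.25P_{Aroma}.
Similarly P_{Aroma} = 26.5 + 0.25P_{Brew}.
Solving the two reaction functions simultaneously: (1 − (0.25)(0.25))P_{Brew} = 26 + 0.25·26.5, so 0.9375P_{Brew} = 32.625 and P_{Brew} = 34.8.
Then P_{Aroma} = 26.5 + 0.25·34.8 = 35.2.
q_{Brew} = 98 − 2·34.8 + 35.2 = 63.6.

63.6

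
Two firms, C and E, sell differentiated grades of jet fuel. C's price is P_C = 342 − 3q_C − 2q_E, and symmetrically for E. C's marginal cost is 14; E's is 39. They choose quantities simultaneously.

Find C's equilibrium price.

141.6875

Firm C's profit: π = q_C(342 − 3q_C − 2q_E) − 14q_C.
∂π/∂q_C = 328 − 6q_C − 2q_E = 0 ⇒ q_C = 164/3 − (1/3)q_E.
Similarly q_E = 50.5 − (1/3)q_C.
Substituting the second reaction function into the first: q_C = 164/3 − (1/3)(50.5 − (1/3)q_C), which gives (8/9)q_C = 227/6 ⇒ q_C = 42.5625.
Then q_E = 50.5 − (1/3)·42.5625 = 36.3125.
P_C = 342 − 3·42.5625 − 2·36.3125 = 141.6875.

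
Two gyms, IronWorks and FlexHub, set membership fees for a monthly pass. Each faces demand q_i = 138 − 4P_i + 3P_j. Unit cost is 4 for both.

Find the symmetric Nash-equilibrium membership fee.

IronWorks's profit: π = (P_{IronWorks} − 4)(138 − 4P_{IronWorks} + 3P_{FlexHub}).
∂π/∂P_{IronWorks} = 154 − 8P_{IronWorks} + 3P_{FlexHub} = 0 ⇒ P_{IronWorks} = 19.25 + 0.375P_{FlexHub}.
Setting P_{IronWorks} = P_{FlexHub} in the reaction function: P_{IronWorks} = 19.25 + 0.375P_{IronWorks}, so P_{IronWorks} = 19.25 / 0.625 = 30.8.

30.8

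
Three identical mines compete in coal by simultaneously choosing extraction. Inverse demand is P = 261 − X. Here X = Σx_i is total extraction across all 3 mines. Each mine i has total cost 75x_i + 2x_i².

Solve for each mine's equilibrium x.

A representative mine's profit is π_i = x_i(261 − X) − 75x_i − 2x_i², with X = x_i + Σ_{j≠i} x_j.
First-order condition: 186 − 6x_i − Σ_{j≠i} x_j = 0.
Imposing symmetry (x_j = x for all j) turns Σ_{j≠i} x_j into 2x, so 186 = 8x and x = 23.25.

23.25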